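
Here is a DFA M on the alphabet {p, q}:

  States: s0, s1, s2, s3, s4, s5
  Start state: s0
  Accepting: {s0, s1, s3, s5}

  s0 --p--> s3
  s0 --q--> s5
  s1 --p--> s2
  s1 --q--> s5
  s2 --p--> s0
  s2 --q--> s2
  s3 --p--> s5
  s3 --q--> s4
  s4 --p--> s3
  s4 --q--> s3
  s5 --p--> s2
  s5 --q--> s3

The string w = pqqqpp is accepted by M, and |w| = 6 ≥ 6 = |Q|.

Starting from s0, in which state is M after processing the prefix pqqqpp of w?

s5

Run of M on the first 6 characters of w = p q q q p p:
  step 0: s0  (start)
  step 1: s3  (read p: s0→s3)
  step 2: s4  (read q: s3→s4)
  step 3: s3  (read q: s4→s3)
  step 4: s4  (read q: s3→s4)
  step 5: s3  (read p: s4→s3)
  step 6: s5  (read p: s3→s5)

After reading 6 characters, M is in state s5.
(This kind of state-tracing is the core of the pumping-lemma construction: with 6 states, pigeonhole forces a repeat within the first 6 steps.)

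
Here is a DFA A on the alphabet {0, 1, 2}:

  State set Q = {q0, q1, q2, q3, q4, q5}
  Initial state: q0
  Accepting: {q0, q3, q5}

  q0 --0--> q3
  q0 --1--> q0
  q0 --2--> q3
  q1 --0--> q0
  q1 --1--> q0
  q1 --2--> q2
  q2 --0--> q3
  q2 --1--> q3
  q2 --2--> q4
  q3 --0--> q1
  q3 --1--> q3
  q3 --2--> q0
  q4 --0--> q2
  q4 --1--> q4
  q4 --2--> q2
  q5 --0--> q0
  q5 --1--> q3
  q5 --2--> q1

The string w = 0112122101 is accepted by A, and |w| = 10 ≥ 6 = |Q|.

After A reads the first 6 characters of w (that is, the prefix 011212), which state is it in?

State sequence: q0 -0-> q3 -1-> q3 -1-> q3 -2-> q0 -1-> q0 -2-> q3

After reading 6 characters, A is in state q3.
(This kind of state-tracing is the core of the pumping-lemma construction: with 6 states, pigeonhole forces a repeat within the first 6 steps.)

q3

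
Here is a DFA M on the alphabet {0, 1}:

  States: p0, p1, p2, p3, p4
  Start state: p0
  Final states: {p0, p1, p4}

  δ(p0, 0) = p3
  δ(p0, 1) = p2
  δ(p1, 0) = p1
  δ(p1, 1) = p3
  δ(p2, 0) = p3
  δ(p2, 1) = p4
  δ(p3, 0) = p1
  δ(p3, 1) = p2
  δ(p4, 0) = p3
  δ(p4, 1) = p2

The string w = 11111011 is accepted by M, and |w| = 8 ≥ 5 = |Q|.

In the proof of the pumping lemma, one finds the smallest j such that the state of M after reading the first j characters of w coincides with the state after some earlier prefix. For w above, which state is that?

State sequence: p0 -1-> p2 -1-> p4 -1-> p2 -1-> p4 -1-> p2 -0-> p3 -1-> p2 -1-> p4
First repeat at step 3: p2 was already visited.

The earliest repeat is at step j = 3: M is in p2, which it already visited at step i = 1.
Pumping length from the standard proof: p = 5 (the number of states). The repeated state found above gives |xy| = j ≤ 5 and |y| = j − i ≥ 1.

p2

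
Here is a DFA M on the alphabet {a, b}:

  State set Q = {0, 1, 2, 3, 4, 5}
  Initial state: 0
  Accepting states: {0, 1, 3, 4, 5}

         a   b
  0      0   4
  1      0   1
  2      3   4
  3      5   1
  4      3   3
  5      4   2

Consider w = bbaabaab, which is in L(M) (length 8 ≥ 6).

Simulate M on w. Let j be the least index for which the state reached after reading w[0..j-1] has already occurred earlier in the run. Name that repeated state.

Run of M on w = b b a a b a a b:
  step 0: 0  (start)
  step 1: 4  (read b: 0→4)
  step 2: 3  (read b: 4→3)
  step 3: 5  (read a: 3→5)
  step 4: 4  (read a: 5→4)   ← first repeat (4 seen earlier)
  step 5: 3  (read b: 4→3)
  step 6: 5  (read a: 3→5)
  step 7: 4  (read a: 5→4)
  step 8: 3  (read b: 4→3)

The earliest repeat is at step j = 4: M is in 4, which it already visited at step i = 1.
The DFA has 6 states, so the proof of the pumping lemma guarantees a repeated state among the first 6+1 visited; the segment between the two visits is the pumpable y.

4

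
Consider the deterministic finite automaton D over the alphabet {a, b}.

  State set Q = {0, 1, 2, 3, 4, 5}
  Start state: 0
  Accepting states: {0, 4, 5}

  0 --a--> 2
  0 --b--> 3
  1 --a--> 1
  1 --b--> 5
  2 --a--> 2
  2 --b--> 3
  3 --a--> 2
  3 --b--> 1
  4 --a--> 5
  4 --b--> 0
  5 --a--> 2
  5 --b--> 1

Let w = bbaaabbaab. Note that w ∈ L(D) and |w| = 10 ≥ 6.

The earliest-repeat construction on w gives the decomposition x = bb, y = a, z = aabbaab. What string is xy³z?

xy^3z = bb·a·a·a·aabbaab = bbaaaaabbaab.
Reading y = a takes D from 1 back to 1, so after x·y·y·y the machine is still in 1, and z then leads to the accepting state 5. Hence bbaaaaabbaab ∈ L(D).

bbaaaaabbaab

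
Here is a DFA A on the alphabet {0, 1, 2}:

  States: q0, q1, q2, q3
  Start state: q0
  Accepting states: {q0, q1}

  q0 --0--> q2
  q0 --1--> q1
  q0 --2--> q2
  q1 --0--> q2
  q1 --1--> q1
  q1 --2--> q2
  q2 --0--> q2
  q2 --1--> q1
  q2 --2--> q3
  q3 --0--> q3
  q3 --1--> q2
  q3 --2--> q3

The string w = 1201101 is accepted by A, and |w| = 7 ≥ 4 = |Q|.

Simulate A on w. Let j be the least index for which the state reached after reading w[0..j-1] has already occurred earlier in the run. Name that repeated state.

q2

Run of A on w = 1 2 0 1 1 0 1:
  step 0: q0  (start)
  step 1: q1  (read 1: q0→q1)
  step 2: q2  (read 2: q1→q2)
  step 3: q2  (read 0: q2→q2)   ← first repeat (q2 seen earlier)
  step 4: q1  (read 1: q2→q1)
  step 5: q1  (read 1: q1→q1)
  step 6: q2  (read 0: q1→q2)
  step 7: q1  (read 1: q2→q1)

The earliest repeat is at step j = 3: A is in q2, which it already visited at step i = 2.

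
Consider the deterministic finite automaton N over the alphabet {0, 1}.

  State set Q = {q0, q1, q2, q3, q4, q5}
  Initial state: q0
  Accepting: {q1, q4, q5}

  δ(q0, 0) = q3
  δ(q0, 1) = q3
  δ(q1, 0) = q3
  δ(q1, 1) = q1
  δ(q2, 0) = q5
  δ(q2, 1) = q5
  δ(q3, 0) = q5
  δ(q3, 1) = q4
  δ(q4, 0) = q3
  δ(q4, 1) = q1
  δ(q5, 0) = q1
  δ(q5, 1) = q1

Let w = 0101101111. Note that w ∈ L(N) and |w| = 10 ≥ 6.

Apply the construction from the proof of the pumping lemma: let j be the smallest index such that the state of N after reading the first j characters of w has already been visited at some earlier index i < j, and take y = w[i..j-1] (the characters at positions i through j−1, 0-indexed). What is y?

10

State sequence: q0 -0-> q3 -1-> q4 -0-> q3 -1-> q4 -1-> q1 -0-> q3 -1-> q4 -1-> q1 -1-> q1 -1-> q1
First repeat at step 3: q3 was already visited.

So i = 1, j = 3, giving x = w[0:1] = 0, y = w[1:3] = 10, z = w[3:10] = 1101111.
Check: |xy| = 3 ≤ 6 and |y| = 2 ≥ 1. Reading y takes N from q3 back to q3, so every xyⁱz is accepted.
Since N has 6 states, any run of length ≥ 6 visits 6+1 states, so by pigeonhole some state repeats within the first 6 steps — that repeat gives the pumpable loop.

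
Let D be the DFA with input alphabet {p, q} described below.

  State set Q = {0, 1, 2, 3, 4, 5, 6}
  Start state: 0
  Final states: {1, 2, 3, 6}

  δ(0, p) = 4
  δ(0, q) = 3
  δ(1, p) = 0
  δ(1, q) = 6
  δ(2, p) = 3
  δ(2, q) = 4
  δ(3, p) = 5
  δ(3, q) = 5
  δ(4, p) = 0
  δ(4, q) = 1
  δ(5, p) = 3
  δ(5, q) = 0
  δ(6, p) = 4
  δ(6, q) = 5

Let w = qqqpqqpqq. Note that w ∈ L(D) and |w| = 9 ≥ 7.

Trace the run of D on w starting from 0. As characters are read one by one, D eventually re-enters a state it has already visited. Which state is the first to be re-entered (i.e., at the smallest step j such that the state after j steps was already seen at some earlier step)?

0

Run of D on w = q q q p q q p q q:
  step 0: 0  (start)
  step 1: 3  (read q: 0→3)
  step 2: 5  (read q: 3→5)
  step 3: 0  (read q: 5→0)   ← first repeat (0 seen earlier)
  step 4: 4  (read p: 0→4)
  step 5: 1  (read q: 4→1)
  step 6: 6  (read q: 1→6)
  step 7: 4  (read p: 6→4)
  step 8: 1  (read q: 4→1)
  step 9: 6  (read q: 1→6)

The earliest repeat is at step j = 3: D is in 0, which it already visited at step i = 0.
With |Q| = 7, pigeonhole forces a state repeat no later than step 7; the substring read between the first and second visits to that state can be pumped.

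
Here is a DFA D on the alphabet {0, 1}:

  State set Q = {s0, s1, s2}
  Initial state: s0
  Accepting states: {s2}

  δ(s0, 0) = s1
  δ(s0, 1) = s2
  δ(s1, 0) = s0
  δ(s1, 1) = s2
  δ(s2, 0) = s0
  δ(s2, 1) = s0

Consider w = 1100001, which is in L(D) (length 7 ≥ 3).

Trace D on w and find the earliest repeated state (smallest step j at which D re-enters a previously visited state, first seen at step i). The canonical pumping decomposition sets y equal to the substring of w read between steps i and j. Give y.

Run of D on w = 1 1 0 0 0 0 1:
  step 0: s0  (start)
  step 1: s2  (read 1: s0→s2)
  step 2: s0  (read 1: s2→s0)   ← first repeat (s0 seen earlier)
  step 3: s1  (read 0: s0→s1)
  step 4: s0  (read 0: s1→s0)
  step 5: s1  (read 0: s0→s1)
  step 6: s0  (read 0: s1→s0)
  step 7: s2  (read 1: s0→s2)

So i = 0, j = 2, giving x = w[0:0] = ε, y = w[0:2] = 11, z = w[2:7] = 00001.
Check: |xy| = 2 ≤ 3 and |y| = 2 ≥ 1. Reading y takes D from s0 back to s0, so every xyⁱz is accepted.

11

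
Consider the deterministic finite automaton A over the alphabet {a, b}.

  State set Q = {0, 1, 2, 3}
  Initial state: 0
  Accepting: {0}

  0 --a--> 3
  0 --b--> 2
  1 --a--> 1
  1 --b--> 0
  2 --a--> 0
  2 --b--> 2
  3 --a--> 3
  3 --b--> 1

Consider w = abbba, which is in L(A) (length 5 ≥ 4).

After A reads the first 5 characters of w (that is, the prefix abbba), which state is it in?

0

State sequence: 0 -a-> 3 -b-> 1 -b-> 0 -b-> 2 -a-> 0

After reading 5 characters, A is in state 0.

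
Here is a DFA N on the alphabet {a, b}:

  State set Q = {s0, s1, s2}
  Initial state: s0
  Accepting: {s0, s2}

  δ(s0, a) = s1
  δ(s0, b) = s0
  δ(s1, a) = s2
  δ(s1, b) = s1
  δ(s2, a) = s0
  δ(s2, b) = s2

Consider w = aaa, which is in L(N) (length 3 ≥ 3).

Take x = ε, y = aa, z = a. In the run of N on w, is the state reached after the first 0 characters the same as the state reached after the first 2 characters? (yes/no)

no

State sequence: s0 -a-> s1 -a-> s2

After x (step 0): s0. After xy (step 2): s2.
They differ (s0 ≠ s2), so y is not a cycle from the state after x; this split is not the one the pumping-lemma construction produces, and pumping y need not keep the string in L(N).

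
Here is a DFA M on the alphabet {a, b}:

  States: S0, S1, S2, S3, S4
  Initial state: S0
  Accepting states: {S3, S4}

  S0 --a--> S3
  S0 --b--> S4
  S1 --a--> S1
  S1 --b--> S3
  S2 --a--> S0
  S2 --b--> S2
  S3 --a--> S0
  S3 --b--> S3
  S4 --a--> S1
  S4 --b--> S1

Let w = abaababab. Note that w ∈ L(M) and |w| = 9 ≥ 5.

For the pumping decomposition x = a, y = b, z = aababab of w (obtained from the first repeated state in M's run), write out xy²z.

abbaababab

xy^2z = a·b·b·aababab = abbaababab.
Reading y = b takes M from S3 back to S3, so after x·y·y the machine is still in S3, and z then leads to the accepting state S3. Hence abbaababab ∈ L(M).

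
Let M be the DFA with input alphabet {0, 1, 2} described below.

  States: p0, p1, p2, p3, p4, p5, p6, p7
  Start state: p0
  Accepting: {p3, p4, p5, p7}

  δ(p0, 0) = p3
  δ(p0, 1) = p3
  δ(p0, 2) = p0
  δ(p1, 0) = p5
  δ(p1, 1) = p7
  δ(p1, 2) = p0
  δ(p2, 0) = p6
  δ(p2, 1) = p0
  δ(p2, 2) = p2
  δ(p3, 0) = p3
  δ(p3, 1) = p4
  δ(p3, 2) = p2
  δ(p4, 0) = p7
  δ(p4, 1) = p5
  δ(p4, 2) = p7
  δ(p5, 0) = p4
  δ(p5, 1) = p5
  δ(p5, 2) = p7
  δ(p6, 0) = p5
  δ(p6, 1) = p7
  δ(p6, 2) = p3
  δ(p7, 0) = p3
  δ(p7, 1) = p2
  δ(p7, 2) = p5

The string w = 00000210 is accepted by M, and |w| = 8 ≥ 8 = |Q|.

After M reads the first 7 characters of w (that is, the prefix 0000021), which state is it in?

p0

State sequence: p0 -0-> p3 -0-> p3 -0-> p3 -0-> p3 -0-> p3 -2-> p2 -1-> p0

After reading 7 characters, M is in state p0.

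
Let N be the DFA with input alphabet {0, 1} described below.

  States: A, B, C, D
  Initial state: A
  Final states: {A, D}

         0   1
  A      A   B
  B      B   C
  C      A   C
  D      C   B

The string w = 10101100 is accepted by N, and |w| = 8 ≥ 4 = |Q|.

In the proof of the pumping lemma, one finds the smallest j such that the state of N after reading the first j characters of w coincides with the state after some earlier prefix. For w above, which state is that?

State sequence: A -1-> B -0-> B -1-> C -0-> A -1-> B -1-> C -0-> A -0-> A
First repeat at step 2: B was already visited.

The earliest repeat is at step j = 2: N is in B, which it already visited at step i = 1.
Pumping length from the standard proof: p = 4 (the number of states). The repeated state found above gives |xy| = j ≤ 4 and |y| = j − i ≥ 1.

B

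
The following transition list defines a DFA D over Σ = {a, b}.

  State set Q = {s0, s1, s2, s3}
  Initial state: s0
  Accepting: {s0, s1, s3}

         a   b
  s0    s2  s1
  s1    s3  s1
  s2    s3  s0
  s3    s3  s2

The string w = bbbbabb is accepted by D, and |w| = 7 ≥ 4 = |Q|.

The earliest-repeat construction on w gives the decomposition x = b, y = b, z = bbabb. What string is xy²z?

xy^2z = b·b·b·bbabb = bbbbbabb.
Reading y = b takes D from s1 back to s1, so after x·y·y the machine is still in s1, and z then leads to the accepting state s0. Hence bbbbbabb ∈ L(D).

bbbbbabb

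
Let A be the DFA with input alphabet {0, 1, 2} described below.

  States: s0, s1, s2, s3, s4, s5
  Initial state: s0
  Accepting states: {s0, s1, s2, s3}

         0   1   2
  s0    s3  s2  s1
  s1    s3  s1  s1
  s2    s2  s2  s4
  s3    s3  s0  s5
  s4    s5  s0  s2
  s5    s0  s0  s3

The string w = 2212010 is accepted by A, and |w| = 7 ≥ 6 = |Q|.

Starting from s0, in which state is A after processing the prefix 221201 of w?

s0

Run of A on the first 6 characters of w = 2 2 1 2 0 1:
  step 0: s0  (start)
  step 1: s1  (read 2: s0→s1)
  step 2: s1  (read 2: s1→s1)
  step 3: s1  (read 1: s1→s1)
  step 4: s1  (read 2: s1→s1)
  step 5: s3  (read 0: s1→s3)
  step 6: s0  (read 1: s3→s0)

After reading 6 characters, A is in state s0.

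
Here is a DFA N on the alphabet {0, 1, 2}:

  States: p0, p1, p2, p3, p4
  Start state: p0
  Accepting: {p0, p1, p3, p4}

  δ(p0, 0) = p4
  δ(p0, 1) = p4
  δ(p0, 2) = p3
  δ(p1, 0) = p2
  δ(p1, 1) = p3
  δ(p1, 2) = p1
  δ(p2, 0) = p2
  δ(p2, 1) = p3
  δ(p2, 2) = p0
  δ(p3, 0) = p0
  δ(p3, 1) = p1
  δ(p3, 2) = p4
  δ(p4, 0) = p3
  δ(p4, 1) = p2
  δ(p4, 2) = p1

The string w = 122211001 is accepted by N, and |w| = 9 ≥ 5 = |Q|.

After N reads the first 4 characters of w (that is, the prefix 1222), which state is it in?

p1

State sequence: p0 -1-> p4 -2-> p1 -2-> p1 -2-> p1

After reading 4 characters, N is in state p1.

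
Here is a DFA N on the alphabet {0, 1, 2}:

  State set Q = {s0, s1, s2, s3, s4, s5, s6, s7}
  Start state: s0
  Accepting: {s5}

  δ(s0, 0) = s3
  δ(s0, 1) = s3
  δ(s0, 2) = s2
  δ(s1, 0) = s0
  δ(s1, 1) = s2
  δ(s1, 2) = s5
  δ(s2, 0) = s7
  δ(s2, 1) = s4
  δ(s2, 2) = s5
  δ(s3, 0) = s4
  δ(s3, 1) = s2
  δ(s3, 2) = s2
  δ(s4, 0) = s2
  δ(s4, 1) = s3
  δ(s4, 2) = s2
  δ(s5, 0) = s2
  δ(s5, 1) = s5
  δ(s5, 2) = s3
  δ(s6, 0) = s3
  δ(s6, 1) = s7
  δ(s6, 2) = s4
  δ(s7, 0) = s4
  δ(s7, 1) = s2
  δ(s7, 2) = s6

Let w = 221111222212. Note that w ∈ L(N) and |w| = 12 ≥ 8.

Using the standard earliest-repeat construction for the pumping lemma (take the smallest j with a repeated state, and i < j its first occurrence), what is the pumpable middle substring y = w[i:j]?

State sequence: s0 -2-> s2 -2-> s5 -1-> s5 -1-> s5 -1-> s5 -1-> s5 -2-> s3 -2-> s2 -2-> s5 -2-> s3 -1-> s2 -2-> s5
First repeat at step 3: s5 was already visited.

So i = 2, j = 3, giving x = w[0:2] = 22, y = w[2:3] = 1, z = w[3:12] = 111222212.
Check: |xy| = 3 ≤ 8 and |y| = 1 ≥ 1. Reading y takes N from s5 back to s5, so every xyⁱz is accepted.
Since N has 8 states, any run of length ≥ 8 visits 8+1 states, so by pigeonhole some state repeats within the first 8 steps — that repeat gives the pumpable loop.

1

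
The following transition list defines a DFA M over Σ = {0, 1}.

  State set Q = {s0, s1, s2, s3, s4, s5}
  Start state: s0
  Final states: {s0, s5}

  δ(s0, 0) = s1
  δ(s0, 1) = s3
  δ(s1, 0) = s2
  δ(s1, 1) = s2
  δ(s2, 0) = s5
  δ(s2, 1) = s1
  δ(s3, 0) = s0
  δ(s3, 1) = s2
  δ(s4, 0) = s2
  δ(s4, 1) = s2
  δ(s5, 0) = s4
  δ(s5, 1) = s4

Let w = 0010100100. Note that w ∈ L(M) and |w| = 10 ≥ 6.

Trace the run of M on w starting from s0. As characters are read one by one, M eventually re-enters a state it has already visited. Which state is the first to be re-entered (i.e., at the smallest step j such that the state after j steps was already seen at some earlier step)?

s1

State sequence: s0 -0-> s1 -0-> s2 -1-> s1 -0-> s2 -1-> s1 -0-> s2 -0-> s5 -1-> s4 -0-> s2 -0-> s5
First repeat at step 3: s1 was already visited.

The earliest repeat is at step j = 3: M is in s1, which it already visited at step i = 1.
With |Q| = 6, pigeonhole forces a state repeat no later than step 6; the substring read between the first and second visits to that state can be pumped.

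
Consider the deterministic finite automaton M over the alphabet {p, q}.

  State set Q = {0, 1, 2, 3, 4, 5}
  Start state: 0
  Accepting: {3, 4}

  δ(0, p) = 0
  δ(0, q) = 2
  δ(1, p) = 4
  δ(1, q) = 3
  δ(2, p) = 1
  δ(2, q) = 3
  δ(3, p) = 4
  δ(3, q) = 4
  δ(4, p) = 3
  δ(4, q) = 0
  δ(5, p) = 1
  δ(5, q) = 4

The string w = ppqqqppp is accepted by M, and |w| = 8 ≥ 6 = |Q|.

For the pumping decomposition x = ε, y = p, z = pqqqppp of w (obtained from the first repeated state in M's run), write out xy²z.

pppqqqppp

xy^2z = ε·p·p·pqqqppp = pppqqqppp.
Reading y = p takes M from 0 back to 0, so after x·y·y the machine is still in 0, and z then leads to the accepting state 3. Hence pppqqqppp ∈ L(M).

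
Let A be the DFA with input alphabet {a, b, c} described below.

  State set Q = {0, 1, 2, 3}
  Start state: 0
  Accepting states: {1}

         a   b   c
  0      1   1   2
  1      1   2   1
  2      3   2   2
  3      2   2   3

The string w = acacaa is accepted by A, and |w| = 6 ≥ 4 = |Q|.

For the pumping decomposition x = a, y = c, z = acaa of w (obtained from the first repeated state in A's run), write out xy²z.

xy^2z = a·c·c·acaa = accacaa.
Reading y = c takes A from 1 back to 1, so after x·y·y the machine is still in 1, and z then leads to the accepting state 1. Hence accacaa ∈ L(A).

accacaa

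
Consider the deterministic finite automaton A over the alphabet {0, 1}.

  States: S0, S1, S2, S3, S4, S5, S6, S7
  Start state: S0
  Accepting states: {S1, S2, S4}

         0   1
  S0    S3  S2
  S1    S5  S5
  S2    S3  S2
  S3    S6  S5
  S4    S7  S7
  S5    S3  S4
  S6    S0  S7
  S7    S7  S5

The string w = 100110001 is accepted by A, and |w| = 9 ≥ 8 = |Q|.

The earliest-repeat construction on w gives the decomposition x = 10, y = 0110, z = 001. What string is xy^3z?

10011001100110001

xy^3z = 10·0110·0110·0110·001 = 10011001100110001.
Reading y = 0110 takes A from S3 back to S3, so after x·y·y·y the machine is still in S3, and z then leads to the accepting state S2. Hence 10011001100110001 ∈ L(A).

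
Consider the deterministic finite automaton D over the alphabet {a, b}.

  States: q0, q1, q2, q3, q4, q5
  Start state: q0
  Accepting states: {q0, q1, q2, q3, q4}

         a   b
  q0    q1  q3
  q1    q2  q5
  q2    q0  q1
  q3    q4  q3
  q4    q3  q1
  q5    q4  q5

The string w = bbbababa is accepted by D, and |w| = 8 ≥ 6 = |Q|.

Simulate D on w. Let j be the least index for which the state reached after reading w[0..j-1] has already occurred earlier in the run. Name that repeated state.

State sequence: q0 -b-> q3 -b-> q3 -b-> q3 -a-> q4 -b-> q1 -a-> q2 -b-> q1 -a-> q2
First repeat at step 2: q3 was already visited.

The earliest repeat is at step j = 2: D is in q3, which it already visited at step i = 1.

q3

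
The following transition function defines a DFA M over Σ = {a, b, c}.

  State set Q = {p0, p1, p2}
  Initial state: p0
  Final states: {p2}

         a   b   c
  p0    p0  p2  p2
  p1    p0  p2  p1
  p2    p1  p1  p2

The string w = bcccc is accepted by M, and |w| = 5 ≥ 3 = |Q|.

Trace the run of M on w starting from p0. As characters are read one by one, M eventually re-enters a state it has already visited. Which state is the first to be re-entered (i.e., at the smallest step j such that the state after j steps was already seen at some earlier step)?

Run of M on w = b c c c c:
  step 0: p0  (start)
  step 1: p2  (read b: p0→p2)
  step 2: p2  (read c: p2→p2)   ← first repeat (p2 seen earlier)
  step 3: p2  (read c: p2→p2)
  step 4: p2  (read c: p2→p2)
  step 5: p2  (read c: p2→p2)

The earliest repeat is at step j = 2: M is in p2, which it already visited at step i = 1.
The DFA has 3 states, so the proof of the pumping lemma guarantees a repeated state among the first 3+1 visited; the segment between the two visits is the pumpable y.

p2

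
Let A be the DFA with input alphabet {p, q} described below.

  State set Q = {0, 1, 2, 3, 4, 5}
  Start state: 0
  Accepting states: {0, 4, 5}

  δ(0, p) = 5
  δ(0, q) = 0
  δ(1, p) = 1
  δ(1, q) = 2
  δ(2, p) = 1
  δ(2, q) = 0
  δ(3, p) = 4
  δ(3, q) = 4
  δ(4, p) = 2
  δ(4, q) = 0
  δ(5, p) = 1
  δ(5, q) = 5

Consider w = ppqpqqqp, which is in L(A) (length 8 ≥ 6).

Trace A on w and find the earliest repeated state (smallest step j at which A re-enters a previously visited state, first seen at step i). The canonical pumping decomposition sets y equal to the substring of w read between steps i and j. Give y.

qp

Run of A on w = p p q p q q q p:
  step 0: 0  (start)
  step 1: 5  (read p: 0→5)
  step 2: 1  (read p: 5→1)
  step 3: 2  (read q: 1→2)
  step 4: 1  (read p: 2→1)   ← first repeat (1 seen earlier)
  step 5: 2  (read q: 1→2)
  step 6: 0  (read q: 2→0)
  step 7: 0  (read q: 0→0)
  step 8: 5  (read p: 0→5)

So i = 2, j = 4, giving x = w[0:2] = pp, y = w[2:4] = qp, z = w[4:8] = qqqp.
Check: |xy| = 4 ≤ 6 and |y| = 2 ≥ 1. Reading y takes A from 1 back to 1, so every xyⁱz is accepted.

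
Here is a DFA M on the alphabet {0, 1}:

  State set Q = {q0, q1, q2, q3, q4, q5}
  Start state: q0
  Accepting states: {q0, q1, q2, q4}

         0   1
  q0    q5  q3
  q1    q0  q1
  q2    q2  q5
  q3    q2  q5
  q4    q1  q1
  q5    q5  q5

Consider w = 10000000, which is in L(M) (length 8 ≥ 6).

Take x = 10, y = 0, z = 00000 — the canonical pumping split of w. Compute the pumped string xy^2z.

xy^2z = 10·0·0·00000 = 100000000.
Reading y = 0 takes M from q2 back to q2, so after x·y·y the machine is still in q2, and z then leads to the accepting state q2. Hence 100000000 ∈ L(M).

100000000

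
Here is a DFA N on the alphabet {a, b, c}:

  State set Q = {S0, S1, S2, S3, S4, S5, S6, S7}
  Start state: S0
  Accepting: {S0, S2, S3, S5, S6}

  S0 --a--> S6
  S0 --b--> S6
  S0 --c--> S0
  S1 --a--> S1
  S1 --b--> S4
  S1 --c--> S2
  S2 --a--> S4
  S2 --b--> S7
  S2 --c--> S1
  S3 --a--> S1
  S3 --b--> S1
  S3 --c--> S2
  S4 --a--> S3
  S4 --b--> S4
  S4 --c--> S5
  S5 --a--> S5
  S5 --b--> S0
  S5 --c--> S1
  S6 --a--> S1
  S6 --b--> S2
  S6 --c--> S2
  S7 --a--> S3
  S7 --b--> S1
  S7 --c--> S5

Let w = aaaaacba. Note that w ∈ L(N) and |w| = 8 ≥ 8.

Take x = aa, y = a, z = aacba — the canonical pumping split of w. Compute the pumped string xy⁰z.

xy⁰z = xz = aa·aacba = aaaacba.
Reading y = a takes N from S1 back to S1, so after x the machine is still in S1, and z then leads to the accepting state S3. Hence aaaacba ∈ L(N).

aaaacba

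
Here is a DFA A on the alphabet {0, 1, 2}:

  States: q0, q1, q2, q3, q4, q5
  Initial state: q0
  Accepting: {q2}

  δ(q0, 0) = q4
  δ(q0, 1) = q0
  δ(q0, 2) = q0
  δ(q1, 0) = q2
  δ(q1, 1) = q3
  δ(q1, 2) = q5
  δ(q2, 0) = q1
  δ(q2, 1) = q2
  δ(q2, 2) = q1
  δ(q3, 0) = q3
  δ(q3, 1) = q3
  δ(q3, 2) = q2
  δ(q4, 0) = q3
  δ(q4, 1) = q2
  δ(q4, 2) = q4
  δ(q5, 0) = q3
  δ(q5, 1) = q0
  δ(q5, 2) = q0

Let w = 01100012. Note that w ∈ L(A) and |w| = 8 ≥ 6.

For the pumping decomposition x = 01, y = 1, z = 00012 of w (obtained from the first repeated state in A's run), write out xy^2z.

011100012

xy^2z = 01·1·1·00012 = 011100012.
Reading y = 1 takes A from q2 back to q2, so after x·y·y the machine is still in q2, and z then leads to the accepting state q2. Hence 011100012 ∈ L(A).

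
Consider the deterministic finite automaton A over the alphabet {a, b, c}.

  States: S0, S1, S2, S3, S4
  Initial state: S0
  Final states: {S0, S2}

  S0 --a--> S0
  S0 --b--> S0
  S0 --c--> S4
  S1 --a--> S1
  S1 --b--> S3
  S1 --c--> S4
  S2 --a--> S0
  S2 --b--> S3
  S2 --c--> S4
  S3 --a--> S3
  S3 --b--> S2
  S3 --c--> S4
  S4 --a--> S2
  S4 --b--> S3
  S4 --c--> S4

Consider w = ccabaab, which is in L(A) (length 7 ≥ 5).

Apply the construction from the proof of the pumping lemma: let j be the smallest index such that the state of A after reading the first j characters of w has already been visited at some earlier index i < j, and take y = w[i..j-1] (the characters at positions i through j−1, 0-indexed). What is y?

c

Run of A on w = c c a b a a b:
  step 0: S0  (start)
  step 1: S4  (read c: S0→S4)
  step 2: S4  (read c: S4→S4)   ← first repeat (S4 seen earlier)
  step 3: S2  (read a: S4→S2)
  step 4: S3  (read b: S2→S3)
  step 5: S3  (read a: S3→S3)
  step 6: S3  (read a: S3→S3)
  step 7: S2  (read b: S3→S2)

So i = 1, j = 2, giving x = w[0:1] = c, y = w[1:2] = c, z = w[2:7] = abaab.
Check: |xy| = 2 ≤ 5 and |y| = 1 ≥ 1. Reading y takes A from S4 back to S4, so every xyⁱz is accepted.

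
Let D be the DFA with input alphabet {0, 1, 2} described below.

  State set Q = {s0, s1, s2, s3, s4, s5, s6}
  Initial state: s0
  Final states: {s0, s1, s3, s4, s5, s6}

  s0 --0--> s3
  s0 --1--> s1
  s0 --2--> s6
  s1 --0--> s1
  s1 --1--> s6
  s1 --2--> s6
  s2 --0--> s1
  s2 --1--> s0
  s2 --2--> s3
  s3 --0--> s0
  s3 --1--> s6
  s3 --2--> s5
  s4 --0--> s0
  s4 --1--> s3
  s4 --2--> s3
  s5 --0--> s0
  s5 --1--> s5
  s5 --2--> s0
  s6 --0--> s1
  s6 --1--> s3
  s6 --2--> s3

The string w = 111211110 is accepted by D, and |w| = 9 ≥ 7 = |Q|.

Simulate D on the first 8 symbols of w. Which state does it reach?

State sequence: s0 -1-> s1 -1-> s6 -1-> s3 -2-> s5 -1-> s5 -1-> s5 -1-> s5 -1-> s5

After reading 8 characters, D is in state s5.
(This kind of state-tracing is the core of the pumping-lemma construction: with 7 states, pigeonhole forces a repeat within the first 7 steps.)

s5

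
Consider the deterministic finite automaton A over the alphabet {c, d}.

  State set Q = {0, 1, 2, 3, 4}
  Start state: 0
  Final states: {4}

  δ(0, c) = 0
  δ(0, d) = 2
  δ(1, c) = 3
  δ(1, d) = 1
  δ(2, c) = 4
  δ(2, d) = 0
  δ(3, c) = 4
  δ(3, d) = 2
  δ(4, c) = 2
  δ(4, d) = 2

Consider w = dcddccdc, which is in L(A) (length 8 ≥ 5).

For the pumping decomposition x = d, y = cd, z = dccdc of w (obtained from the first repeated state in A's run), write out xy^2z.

dcdcddccdc

xy^2z = d·cd·cd·dccdc = dcdcddccdc.
Reading y = cd takes A from 2 back to 2, so after x·y·y the machine is still in 2, and z then leads to the accepting state 4. Hence dcdcddccdc ∈ L(A).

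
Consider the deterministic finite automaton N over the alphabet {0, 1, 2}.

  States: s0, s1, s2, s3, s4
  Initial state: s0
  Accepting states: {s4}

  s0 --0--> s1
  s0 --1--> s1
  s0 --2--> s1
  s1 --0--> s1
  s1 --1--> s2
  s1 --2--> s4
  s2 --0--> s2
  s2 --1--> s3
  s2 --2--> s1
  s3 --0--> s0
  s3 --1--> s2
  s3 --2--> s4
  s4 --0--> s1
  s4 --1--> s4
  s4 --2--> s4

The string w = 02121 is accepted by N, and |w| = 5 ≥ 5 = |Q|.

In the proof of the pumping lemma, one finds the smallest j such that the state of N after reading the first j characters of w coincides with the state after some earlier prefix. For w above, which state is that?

Run of N on w = 0 2 1 2 1:
  step 0: s0  (start)
  step 1: s1  (read 0: s0→s1)
  step 2: s4  (read 2: s1→s4)
  step 3: s4  (read 1: s4→s4)   ← first repeat (s4 seen earlier)
  step 4: s4  (read 2: s4→s4)
  step 5: s4  (read 1: s4→s4)

The earliest repeat is at step j = 3: N is in s4, which it already visited at step i = 2.
The DFA has 5 states, so the proof of the pumping lemma guarantees a repeated state among the first 5+1 visited; the segment between the two visits is the pumpable y.

s4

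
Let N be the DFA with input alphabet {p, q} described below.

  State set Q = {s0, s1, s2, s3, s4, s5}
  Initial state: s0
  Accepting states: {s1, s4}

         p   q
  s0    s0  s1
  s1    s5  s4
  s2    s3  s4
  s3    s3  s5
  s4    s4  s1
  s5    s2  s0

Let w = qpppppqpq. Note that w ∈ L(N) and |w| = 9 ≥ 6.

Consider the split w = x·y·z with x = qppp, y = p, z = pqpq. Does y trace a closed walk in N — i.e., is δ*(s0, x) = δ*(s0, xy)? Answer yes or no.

State sequence: s0 -q-> s1 -p-> s5 -p-> s2 -p-> s3 -p-> s3

After x (step 4): s3. After xy (step 5): s3.
They match, so y = p drives N around a cycle from s3 back to itself; pumping y any number of times keeps N in s3 before reading z, and xyⁱz ∈ L(N) for every i ≥ 0.

yes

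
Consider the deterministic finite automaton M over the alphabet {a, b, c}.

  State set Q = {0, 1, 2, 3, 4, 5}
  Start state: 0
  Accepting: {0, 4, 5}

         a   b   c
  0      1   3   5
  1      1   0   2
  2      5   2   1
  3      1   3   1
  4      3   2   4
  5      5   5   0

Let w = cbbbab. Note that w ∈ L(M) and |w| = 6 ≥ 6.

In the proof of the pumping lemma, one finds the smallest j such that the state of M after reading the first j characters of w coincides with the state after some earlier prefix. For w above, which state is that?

5

Run of M on w = c b b b a b:
  step 0: 0  (start)
  step 1: 5  (read c: 0→5)
  step 2: 5  (read b: 5→5)   ← first repeat (5 seen earlier)
  step 3: 5  (read b: 5→5)
  step 4: 5  (read b: 5→5)
  step 5: 5  (read a: 5→5)
  step 6: 5  (read b: 5→5)

The earliest repeat is at step j = 2: M is in 5, which it already visited at step i = 1.
The DFA has 6 states, so the proof of the pumping lemma guarantees a repeated state among the first 6+1 visited; the segment between the two visits is the pumpable y.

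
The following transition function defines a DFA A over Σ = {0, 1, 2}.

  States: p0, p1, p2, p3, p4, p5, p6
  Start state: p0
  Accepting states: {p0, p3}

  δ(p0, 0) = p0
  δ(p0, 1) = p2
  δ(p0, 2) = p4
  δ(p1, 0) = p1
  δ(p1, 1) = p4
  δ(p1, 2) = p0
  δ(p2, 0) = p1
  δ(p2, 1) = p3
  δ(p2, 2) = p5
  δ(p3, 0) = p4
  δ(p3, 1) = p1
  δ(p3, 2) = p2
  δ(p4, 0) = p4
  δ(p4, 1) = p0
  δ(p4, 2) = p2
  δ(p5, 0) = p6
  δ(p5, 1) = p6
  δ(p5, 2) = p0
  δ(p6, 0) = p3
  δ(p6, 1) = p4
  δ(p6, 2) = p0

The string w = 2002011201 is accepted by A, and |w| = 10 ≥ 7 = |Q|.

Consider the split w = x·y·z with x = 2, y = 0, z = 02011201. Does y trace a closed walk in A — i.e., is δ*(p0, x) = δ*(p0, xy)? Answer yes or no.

yes

State sequence: p0 -2-> p4 -0-> p4

After x (step 1): p4. After xy (step 2): p4.
They match, so y = 0 drives A around a cycle from p4 back to itself; pumping y any number of times keeps A in p4 before reading z, and xyⁱz ∈ L(A) for every i ≥ 0.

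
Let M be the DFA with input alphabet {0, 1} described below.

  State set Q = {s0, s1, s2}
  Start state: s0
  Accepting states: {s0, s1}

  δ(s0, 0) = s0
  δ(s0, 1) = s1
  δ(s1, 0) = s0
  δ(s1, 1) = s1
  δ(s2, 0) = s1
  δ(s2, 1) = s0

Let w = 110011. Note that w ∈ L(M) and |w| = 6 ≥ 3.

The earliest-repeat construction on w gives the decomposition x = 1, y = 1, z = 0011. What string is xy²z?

1110011

xy^2z = 1·1·1·0011 = 1110011.
Reading y = 1 takes M from s1 back to s1, so after x·y·y the machine is still in s1, and z then leads to the accepting state s1. Hence 1110011 ∈ L(M).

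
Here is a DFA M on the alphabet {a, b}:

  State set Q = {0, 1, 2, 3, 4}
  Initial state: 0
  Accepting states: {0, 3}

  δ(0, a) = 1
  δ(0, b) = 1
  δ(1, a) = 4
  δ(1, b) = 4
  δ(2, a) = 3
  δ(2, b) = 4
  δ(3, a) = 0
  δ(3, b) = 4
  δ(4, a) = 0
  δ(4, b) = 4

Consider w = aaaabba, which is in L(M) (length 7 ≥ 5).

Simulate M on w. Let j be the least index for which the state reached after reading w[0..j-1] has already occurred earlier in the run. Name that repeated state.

Run of M on w = a a a a b b a:
  step 0: 0  (start)
  step 1: 1  (read a: 0→1)
  step 2: 4  (read a: 1→4)
  step 3: 0  (read a: 4→0)   ← first repeat (0 seen earlier)
  step 4: 1  (read a: 0→1)
  step 5: 4  (read b: 1→4)
  step 6: 4  (read b: 4→4)
  step 7: 0  (read a: 4→0)

The earliest repeat is at step j = 3: M is in 0, which it already visited at step i = 0.
Since M has 5 states, any run of length ≥ 5 visits 5+1 states, so by pigeonhole some state repeats within the first 5 steps — that repeat gives the pumpable loop.

0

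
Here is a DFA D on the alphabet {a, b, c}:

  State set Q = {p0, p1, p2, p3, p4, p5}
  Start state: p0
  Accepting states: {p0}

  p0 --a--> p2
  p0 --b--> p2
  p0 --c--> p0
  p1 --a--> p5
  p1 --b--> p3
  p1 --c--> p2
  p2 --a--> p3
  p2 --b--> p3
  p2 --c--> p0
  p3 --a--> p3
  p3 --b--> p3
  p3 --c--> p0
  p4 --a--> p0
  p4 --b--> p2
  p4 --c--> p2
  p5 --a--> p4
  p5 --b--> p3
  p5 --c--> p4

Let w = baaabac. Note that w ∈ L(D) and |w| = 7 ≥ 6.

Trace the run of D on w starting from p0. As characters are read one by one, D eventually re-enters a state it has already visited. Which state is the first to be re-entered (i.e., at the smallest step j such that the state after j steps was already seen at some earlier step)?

State sequence: p0 -b-> p2 -a-> p3 -a-> p3 -a-> p3 -b-> p3 -a-> p3 -c-> p0
First repeat at step 3: p3 was already visited.

The earliest repeat is at step j = 3: D is in p3, which it already visited at step i = 2.

p3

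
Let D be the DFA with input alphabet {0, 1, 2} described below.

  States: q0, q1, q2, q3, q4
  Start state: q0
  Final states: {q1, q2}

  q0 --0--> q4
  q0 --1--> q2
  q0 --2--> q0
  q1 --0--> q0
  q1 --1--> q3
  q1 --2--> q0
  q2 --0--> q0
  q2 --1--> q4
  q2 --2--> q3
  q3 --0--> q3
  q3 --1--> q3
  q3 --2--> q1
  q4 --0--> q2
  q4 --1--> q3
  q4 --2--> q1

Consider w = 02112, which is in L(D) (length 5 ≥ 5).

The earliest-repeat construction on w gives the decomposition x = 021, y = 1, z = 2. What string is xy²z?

021112

xy^2z = 021·1·1·2 = 021112.
Reading y = 1 takes D from q3 back to q3, so after x·y·y the machine is still in q3, and z then leads to the accepting state q1. Hence 021112 ∈ L(D).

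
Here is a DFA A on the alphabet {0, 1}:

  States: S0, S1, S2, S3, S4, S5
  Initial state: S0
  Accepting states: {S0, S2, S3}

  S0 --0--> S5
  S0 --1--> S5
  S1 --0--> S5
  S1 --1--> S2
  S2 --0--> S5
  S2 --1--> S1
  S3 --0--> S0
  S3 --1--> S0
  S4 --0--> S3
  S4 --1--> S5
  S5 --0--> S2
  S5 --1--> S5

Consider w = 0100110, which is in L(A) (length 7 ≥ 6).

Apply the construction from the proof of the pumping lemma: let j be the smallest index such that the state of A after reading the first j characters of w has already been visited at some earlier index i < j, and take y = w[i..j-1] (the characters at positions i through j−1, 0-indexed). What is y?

Run of A on w = 0 1 0 0 1 1 0:
  step 0: S0  (start)
  step 1: S5  (read 0: S0→S5)
  step 2: S5  (read 1: S5→S5)   ← first repeat (S5 seen earlier)
  step 3: S2  (read 0: S5→S2)
  step 4: S5  (read 0: S2→S5)
  step 5: S5  (read 1: S5→S5)
  step 6: S5  (read 1: S5→S5)
  step 7: S2  (read 0: S5→S2)

So i = 1, j = 2, giving x = w[0:1] = 0, y = w[1:2] = 1, z = w[2:7] = 00110.
Check: |xy| = 2 ≤ 6 and |y| = 1 ≥ 1. Reading y takes A from S5 back to S5, so every xyⁱz is accepted.

1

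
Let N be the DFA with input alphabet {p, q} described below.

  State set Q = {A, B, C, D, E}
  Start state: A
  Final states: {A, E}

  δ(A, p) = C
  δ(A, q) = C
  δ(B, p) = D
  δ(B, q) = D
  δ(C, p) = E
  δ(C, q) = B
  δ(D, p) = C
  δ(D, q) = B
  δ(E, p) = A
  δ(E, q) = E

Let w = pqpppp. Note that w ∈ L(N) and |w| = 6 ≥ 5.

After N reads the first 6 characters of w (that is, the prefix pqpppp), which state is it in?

A

State sequence: A -p-> C -q-> B -p-> D -p-> C -p-> E -p-> A

After reading 6 characters, N is in state A.
(This kind of state-tracing is the core of the pumping-lemma construction: with 5 states, pigeonhole forces a repeat within the first 5 steps.)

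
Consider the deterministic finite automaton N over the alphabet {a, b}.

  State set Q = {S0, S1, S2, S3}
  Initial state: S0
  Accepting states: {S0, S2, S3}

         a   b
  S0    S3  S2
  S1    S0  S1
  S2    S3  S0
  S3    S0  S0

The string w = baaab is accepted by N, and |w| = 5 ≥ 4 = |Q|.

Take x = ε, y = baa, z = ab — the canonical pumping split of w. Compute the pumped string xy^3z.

xy^3z = ε·baa·baa·baa·ab = baabaabaaab.
Reading y = baa takes N from S0 back to S0, so after x·y·y·y the machine is still in S0, and z then leads to the accepting state S0. Hence baabaabaaab ∈ L(N).

baabaabaaab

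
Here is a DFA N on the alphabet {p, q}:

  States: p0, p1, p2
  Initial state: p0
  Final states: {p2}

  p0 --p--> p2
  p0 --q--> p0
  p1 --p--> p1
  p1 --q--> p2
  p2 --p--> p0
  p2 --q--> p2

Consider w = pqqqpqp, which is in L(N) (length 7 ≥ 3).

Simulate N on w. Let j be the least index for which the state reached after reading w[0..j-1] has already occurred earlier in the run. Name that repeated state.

Run of N on w = p q q q p q p:
  step 0: p0  (start)
  step 1: p2  (read p: p0→p2)
  step 2: p2  (read q: p2→p2)   ← first repeat (p2 seen earlier)
  step 3: p2  (read q: p2→p2)
  step 4: p2  (read q: p2→p2)
  step 5: p0  (read p: p2→p0)
  step 6: p0  (read q: p0→p0)
  step 7: p2  (read p: p0→p2)

The earliest repeat is at step j = 2: N is in p2, which it already visited at step i = 1.
Pumping length from the standard proof: p = 3 (the number of states). The repeated state found above gives |xy| = j ≤ 3 and |y| = j − i ≥ 1.

p2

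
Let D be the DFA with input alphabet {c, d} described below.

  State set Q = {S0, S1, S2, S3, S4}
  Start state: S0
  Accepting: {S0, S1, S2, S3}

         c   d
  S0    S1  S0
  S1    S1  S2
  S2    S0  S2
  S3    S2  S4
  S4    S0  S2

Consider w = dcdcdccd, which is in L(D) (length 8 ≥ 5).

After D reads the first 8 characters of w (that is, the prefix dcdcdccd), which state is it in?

State sequence: S0 -d-> S0 -c-> S1 -d-> S2 -c-> S0 -d-> S0 -c-> S1 -c-> S1 -d-> S2

After reading 8 characters, D is in state S2.
(This kind of state-tracing is the core of the pumping-lemma construction: with 5 states, pigeonhole forces a repeat within the first 5 steps.)

S2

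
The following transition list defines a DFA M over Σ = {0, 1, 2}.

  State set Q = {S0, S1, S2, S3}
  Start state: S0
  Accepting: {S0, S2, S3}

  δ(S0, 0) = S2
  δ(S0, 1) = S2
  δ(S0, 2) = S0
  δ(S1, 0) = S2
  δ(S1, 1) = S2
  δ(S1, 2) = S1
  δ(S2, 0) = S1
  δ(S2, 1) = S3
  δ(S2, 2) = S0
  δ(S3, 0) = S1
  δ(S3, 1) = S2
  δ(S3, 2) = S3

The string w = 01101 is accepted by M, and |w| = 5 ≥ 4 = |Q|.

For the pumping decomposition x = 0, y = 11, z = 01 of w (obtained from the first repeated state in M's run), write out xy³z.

xy^3z = 0·11·11·11·01 = 011111101.
Reading y = 11 takes M from S2 back to S2, so after x·y·y·y the machine is still in S2, and z then leads to the accepting state S2. Hence 011111101 ∈ L(M).

011111101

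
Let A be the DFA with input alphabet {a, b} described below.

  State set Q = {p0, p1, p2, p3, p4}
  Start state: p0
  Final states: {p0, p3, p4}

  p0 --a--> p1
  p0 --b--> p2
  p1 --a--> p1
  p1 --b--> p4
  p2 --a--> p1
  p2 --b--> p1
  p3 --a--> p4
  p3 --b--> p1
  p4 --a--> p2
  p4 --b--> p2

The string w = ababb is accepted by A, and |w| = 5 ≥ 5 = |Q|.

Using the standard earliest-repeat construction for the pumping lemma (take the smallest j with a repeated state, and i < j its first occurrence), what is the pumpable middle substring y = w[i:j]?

bab

Run of A on w = a b a b b:
  step 0: p0  (start)
  step 1: p1  (read a: p0→p1)
  step 2: p4  (read b: p1→p4)
  step 3: p2  (read a: p4→p2)
  step 4: p1  (read b: p2→p1)   ← first repeat (p1 seen earlier)
  step 5: p4  (read b: p1→p4)

So i = 1, j = 4, giving x = w[0:1] = a, y = w[1:4] = bab, z = w[4:5] = b.
Check: |xy| = 4 ≤ 5 and |y| = 3 ≥ 1. Reading y takes A from p1 back to p1, so every xyⁱz is accepted.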